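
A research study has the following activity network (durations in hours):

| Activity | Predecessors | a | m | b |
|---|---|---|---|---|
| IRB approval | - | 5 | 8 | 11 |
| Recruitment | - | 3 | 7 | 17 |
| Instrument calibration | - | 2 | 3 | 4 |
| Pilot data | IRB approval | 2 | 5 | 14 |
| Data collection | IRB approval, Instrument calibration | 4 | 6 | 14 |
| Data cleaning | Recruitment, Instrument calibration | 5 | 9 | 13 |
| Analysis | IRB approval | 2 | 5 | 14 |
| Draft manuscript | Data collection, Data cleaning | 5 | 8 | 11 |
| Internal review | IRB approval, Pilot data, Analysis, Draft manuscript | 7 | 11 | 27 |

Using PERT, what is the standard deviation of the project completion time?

4.40 hours

te_IRB approval = (5 + 4·8 + 11)/6 = 48/6 = 8; σ²_IRB approval = ((11−5)/6)² = 1.000
te_Recruitment = (3 + 4·7 + 17)/6 = 48/6 = 8; σ²_Recruitment = ((17−3)/6)² = 5.444
te_Instrument calibration = (2 + 4·3 + 4)/6 = 18/6 = 3; σ²_Instrument calibration = ((4−2)/6)² = 0.111
te_Pilot data = (2 + 4·5 + 14)/6 = 36/6 = 6; σ²_Pilot data = ((14−2)/6)² = 4.000
te_Data collection = (4 + 4·6 + 14)/6 = 42/6 = 7; σ²_Data collection = ((14−4)/6)² = 2.778
te_Data cleaning = (5 + 4·9 + 13)/6 = 54/6 = 9; σ²_Data cleaning = ((13−5)/6)² = 1.778
te_Analysis = (2 + 4·5 + 14)/6 = 36/6 = 6; σ²_Analysis = ((14−2)/6)² = 4.000
te_Draft manuscript = (5 + 4·8 + 11)/6 = 48/6 = 8; σ²_Draft manuscript = ((11−5)/6)² = 1.000
te_Internal review = (7 + 4·11 + 27)/6 = 78/6 = 13; σ²_Internal review = ((27−7)/6)² = 11.111

Forward pass:
ES_IRB approval = 0; EF_IRB approval = 8
ES_Recruitment = 0; EF_Recruitment = 8
ES_Instrument calibration = 0; EF_Instrument calibration = 3
ES_Pilot data = 8; EF_Pilot data = 8+6 = 14
ES_Data collection = max(EF_IRB approval=8, EF_Instrument calibration=3) = 8; EF_Data collection = 8+7 = 15
ES_Data cleaning = max(EF_Recruitment=8, EF_Instrument calibration=3) = 8; EF_Data cleaning = 8+9 = 17
ES_Analysis = 8; EF_Analysis = 8+6 = 14
ES_Draft manuscript = max(EF_Data collection=15, EF_Data cleaning=17) = 17; EF_Draft manuscript = 17+8 = 25
ES_Internal review = max(EF_IRB approval=8, EF_Pilot data=14, EF_Analysis=14, EF_Draft manuscript=25) = 25; EF_Internal review = 25+13 = 38
Expected project duration μ = 38 hours. Critical path: Recruitment → Data cleaning → Draft manuscript → Internal review.

Variance along critical path = 5.444 + 1.778 + 1.000 + 11.111 = 19.333
σ = √19.333 = 4.397 hours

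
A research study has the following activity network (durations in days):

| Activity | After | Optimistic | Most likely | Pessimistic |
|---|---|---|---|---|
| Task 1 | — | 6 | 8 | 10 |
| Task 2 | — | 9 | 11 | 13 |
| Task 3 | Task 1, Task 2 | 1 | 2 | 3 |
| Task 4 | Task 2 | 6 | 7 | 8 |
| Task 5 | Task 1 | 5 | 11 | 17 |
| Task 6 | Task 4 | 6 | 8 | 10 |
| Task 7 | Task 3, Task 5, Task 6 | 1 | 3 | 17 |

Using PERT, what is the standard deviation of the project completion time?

te_Task 1 = (6 + 4·8 + 10)/6 = 48/6 = 8; σ²_Task 1 = ((10−6)/6)² = 0.444
te_Task 2 = (9 + 4·11 + 13)/6 = 66/6 = 11; σ²_Task 2 = ((13−9)/6)² = 0.444
te_Task 3 = (1 + 4·2 + 3)/6 = 12/6 = 2; σ²_Task 3 = ((3−1)/6)² = 0.111
te_Task 4 = (6 + 4·7 + 8)/6 = 42/6 = 7; σ²_Task 4 = ((8−6)/6)² = 0.111
te_Task 5 = (5 + 4·11 + 17)/6 = 66/6 = 11; σ²_Task 5 = ((17−5)/6)² = 4.000
te_Task 6 = (6 + 4·8 + 10)/6 = 48/6 = 8; σ²_Task 6 = ((10−6)/6)² = 0.444
te_Task 7 = (1 + 4·3 + 17)/6 = 30/6 = 5; σ²_Task 7 = ((17−1)/6)² = 7.111

Forward pass:
ES_Task 1 = 0; EF_Task 1 = 8
ES_Task 2 = 0; EF_Task 2 = 11
ES_Task 3 = max(EF_Task 1=8, EF_Task 2=11) = 11; EF_Task 3 = 11+2 = 13
ES_Task 4 = 11; EF_Task 4 = 11+7 = 18
ES_Task 5 = 8; EF_Task 5 = 8+11 = 19
ES_Task 6 = 18; EF_Task 6 = 18+8 = 26
ES_Task 7 = max(EF_Task 3=13, EF_Task 5=19, EF_Task 6=26) = 26; EF_Task 7 = 26+5 = 31
Expected project duration μ = 31 days. Critical path: Task 2 → Task 4 → Task 6 → Task 7.

Variance along critical path = 0.444 + 0.111 + 0.444 + 7.111 = 8.111
σ = √8.111 = 2.848 days

2.85 days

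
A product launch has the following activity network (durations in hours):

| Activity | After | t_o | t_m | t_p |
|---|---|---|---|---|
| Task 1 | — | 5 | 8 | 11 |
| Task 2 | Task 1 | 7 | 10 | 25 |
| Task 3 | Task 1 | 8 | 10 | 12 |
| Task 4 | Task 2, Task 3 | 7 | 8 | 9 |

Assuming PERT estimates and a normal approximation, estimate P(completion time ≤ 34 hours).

0.970

te_Task 1 = (5 + 4·8 + 11)/6 = 48/6 = 8; σ²_Task 1 = ((11−5)/6)² = 1.000
te_Task 2 = (7 + 4·10 + 25)/6 = 72/6 = 12; σ²_Task 2 = ((25−7)/6)² = 9.000
te_Task 3 = (8 + 4·10 + 12)/6 = 60/6 = 10; σ²_Task 3 = ((12−8)/6)² = 0.444
te_Task 4 = (7 + 4·8 + 9)/6 = 48/6 = 8; σ²_Task 4 = ((9−7)/6)² = 0.111

Forward pass:
ES_Task 1 = 0; EF_Task 1 = 8
ES_Task 2 = 8; EF_Task 2 = 8+12 = 20
ES_Task 3 = 8; EF_Task 3 = 8+10 = 18
ES_Task 4 = max(EF_Task 2=20, EF_Task 3=18) = 20; EF_Task 4 = 20+8 = 28
Expected project duration μ = 28 hours. Critical path: Task 1 → Task 2 → Task 4.

Variance along critical path = 1.000 + 9.000 + 0.111 = 10.111; σ = √10.111 = 3.180 hours.
Z = (34 − 28) / 3.180 = 1.887
P(T ≤ 34) = Φ(1.887) ≈ 0.970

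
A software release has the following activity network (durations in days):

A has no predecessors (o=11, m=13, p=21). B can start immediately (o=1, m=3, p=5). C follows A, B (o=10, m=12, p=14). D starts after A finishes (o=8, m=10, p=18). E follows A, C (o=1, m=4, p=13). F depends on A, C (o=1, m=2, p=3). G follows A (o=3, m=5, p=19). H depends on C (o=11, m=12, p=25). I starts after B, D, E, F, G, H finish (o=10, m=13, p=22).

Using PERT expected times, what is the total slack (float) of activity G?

te_A = (11 + 4·13 + 21)/6 = 84/6 = 14
te_B = (1 + 4·3 + 5)/6 = 18/6 = 3
te_C = (10 + 4·12 + 14)/6 = 72/6 = 12
te_D = (8 + 4·10 + 18)/6 = 66/6 = 11
te_E = (1 + 4·4 + 13)/6 = 30/6 = 5
te_F = (1 + 4·2 + 3)/6 = 12/6 = 2
te_G = (3 + 4·5 + 19)/6 = 42/6 = 7
te_H = (11 + 4·12 + 25)/6 = 84/6 = 14
te_I = (10 + 4·13 + 22)/6 = 84/6 = 14

Forward pass:
ES_A = 0; EF_A = 14
ES_B = 0; EF_B = 3
ES_C = max(EF_A=14, EF_B=3) = 14; EF_C = 14+12 = 26
ES_D = 14; EF_D = 14+11 = 25
ES_E = max(EF_A=14, EF_C=26) = 26; EF_E = 26+5 = 31
ES_F = max(EF_A=14, EF_C=26) = 26; EF_F = 26+2 = 28
ES_G = 14; EF_G = 14+7 = 21
ES_H = 26; EF_H = 26+14 = 40
ES_I = max(EF_B=3, EF_D=25, EF_E=31, EF_F=28, EF_G=21, EF_H=40) = 40; EF_I = 40+14 = 54
Expected project duration μ = 54 days. Critical path: A → C → H → I.

Backward pass:
LF_I = 54; LS_I = 54−14 = 40
LF_H = LS_I = 40; LS_H = 40−14 = 26
LF_G = LS_I = 40; LS_G = 40−7 = 33
LF_F = LS_I = 40; LS_F = 40−2 = 38
LF_E = LS_I = 40; LS_E = 40−5 = 35
LF_D = LS_I = 40; LS_D = 40−11 = 29
LF_C = min(LS_E=35, LS_F=38, LS_H=26) = 26; LS_C = 26−12 = 14
LF_B = min(LS_C=14, LS_I=40) = 14; LS_B = 14−3 = 11
LF_A = min(LS_C=14, LS_D=29, LS_E=35, LS_F=38, LS_G=33) = 14; LS_A = 14−14 = 0
Slack_G = LS_G − ES_G = 33 − 14 = 19

19 days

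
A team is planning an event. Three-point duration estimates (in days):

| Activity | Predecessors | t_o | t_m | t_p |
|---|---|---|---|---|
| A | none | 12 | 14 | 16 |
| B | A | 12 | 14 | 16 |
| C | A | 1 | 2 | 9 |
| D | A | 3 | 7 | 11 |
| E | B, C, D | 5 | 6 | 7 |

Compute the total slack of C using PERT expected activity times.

11 days

te_A = (12 + 4·14 + 16)/6 = 84/6 = 14
te_B = (12 + 4·14 + 16)/6 = 84/6 = 14
te_C = (1 + 4·2 + 9)/6 = 18/6 = 3
te_D = (3 + 4·7 + 11)/6 = 42/6 = 7
te_E = (5 + 4·6 + 7)/6 = 36/6 = 6

Forward pass:
ES_A = 0; EF_A = 14
ES_B = 14; EF_B = 14+14 = 28
ES_C = 14; EF_C = 14+3 = 17
ES_D = 14; EF_D = 14+7 = 21
ES_E = max(EF_B=28, EF_C=17, EF_D=21) = 28; EF_E = 28+6 = 34
Expected project duration μ = 34 days. Critical path: A → B → E.

Backward pass:
LF_E = 34; LS_E = 34−6 = 28
LF_D = LS_E = 28; LS_D = 28−7 = 21
LF_C = LS_E = 28; LS_C = 28−3 = 25
LF_B = LS_E = 28; LS_B = 28−14 = 14
LF_A = min(LS_B=14, LS_C=25, LS_D=21) = 14; LS_A = 14−14 = 0
Slack_C = LS_C − ES_C = 25 − 14 = 11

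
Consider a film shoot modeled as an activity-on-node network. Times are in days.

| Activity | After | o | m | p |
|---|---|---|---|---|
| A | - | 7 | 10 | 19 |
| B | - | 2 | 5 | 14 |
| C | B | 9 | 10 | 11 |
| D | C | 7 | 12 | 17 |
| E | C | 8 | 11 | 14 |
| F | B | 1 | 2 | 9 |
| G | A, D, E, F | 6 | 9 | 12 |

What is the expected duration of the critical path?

37 days

te_A = (7 + 4·10 + 19)/6 = 66/6 = 11
te_B = (2 + 4·5 + 14)/6 = 36/6 = 6
te_C = (9 + 4·10 + 11)/6 = 60/6 = 10
te_D = (7 + 4·12 + 17)/6 = 72/6 = 12
te_E = (8 + 4·11 + 14)/6 = 66/6 = 11
te_F = (1 + 4·2 + 9)/6 = 18/6 = 3
te_G = (6 + 4·9 + 12)/6 = 54/6 = 9

Forward pass:
ES_A = 0; EF_A = 11
ES_B = 0; EF_B = 6
ES_C = 6; EF_C = 6+10 = 16
ES_D = 16; EF_D = 16+12 = 28
ES_E = 16; EF_E = 16+11 = 27
ES_F = 6; EF_F = 6+3 = 9
ES_G = max(EF_A=11, EF_D=28, EF_E=27, EF_F=9) = 28; EF_G = 28+9 = 37
Expected project duration μ = 37 days. Critical path: B → C → D → G.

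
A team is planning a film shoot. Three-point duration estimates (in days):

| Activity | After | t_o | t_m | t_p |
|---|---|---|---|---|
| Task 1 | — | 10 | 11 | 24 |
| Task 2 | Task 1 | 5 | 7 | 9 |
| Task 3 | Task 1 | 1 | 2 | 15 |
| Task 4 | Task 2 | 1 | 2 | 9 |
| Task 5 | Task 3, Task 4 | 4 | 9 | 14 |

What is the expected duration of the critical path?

te_Task 1 = (10 + 4·11 + 24)/6 = 78/6 = 13
te_Task 2 = (5 + 4·7 + 9)/6 = 42/6 = 7
te_Task 3 = (1 + 4·2 + 15)/6 = 24/6 = 4
te_Task 4 = (1 + 4·2 + 9)/6 = 18/6 = 3
te_Task 5 = (4 + 4·9 + 14)/6 = 54/6 = 9

Forward pass:
ES_Task 1 = 0; EF_Task 1 = 13
ES_Task 2 = 13; EF_Task 2 = 13+7 = 20
ES_Task 3 = 13; EF_Task 3 = 13+4 = 17
ES_Task 4 = 20; EF_Task 4 = 20+3 = 23
ES_Task 5 = max(EF_Task 3=17, EF_Task 4=23) = 23; EF_Task 5 = 23+9 = 32
Expected project duration μ = 32 days. Critical path: Task 1 → Task 2 → Task 4 → Task 5.

32 days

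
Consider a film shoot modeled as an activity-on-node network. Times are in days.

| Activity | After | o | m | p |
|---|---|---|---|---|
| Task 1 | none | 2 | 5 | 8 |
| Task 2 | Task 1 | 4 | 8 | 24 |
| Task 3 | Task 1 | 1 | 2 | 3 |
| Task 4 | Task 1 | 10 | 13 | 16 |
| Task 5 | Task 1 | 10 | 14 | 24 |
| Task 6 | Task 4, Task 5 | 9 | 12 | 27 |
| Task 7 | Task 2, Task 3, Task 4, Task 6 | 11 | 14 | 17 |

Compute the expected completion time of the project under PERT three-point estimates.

te_Task 1 = (2 + 4·5 + 8)/6 = 30/6 = 5
te_Task 2 = (4 + 4·8 + 24)/6 = 60/6 = 10
te_Task 3 = (1 + 4·2 + 3)/6 = 12/6 = 2
te_Task 4 = (10 + 4·13 + 16)/6 = 78/6 = 13
te_Task 5 = (10 + 4·14 + 24)/6 = 90/6 = 15
te_Task 6 = (9 + 4·12 + 27)/6 = 84/6 = 14
te_Task 7 = (11 + 4·14 + 17)/6 = 84/6 = 14

Forward pass:
ES_Task 1 = 0; EF_Task 1 = 5
ES_Task 2 = 5; EF_Task 2 = 5+10 = 15
ES_Task 3 = 5; EF_Task 3 = 5+2 = 7
ES_Task 4 = 5; EF_Task 4 = 5+13 = 18
ES_Task 5 = 5; EF_Task 5 = 5+15 = 20
ES_Task 6 = max(EF_Task 4=18, EF_Task 5=20) = 20; EF_Task 6 = 20+14 = 34
ES_Task 7 = max(EF_Task 2=15, EF_Task 3=7, EF_Task 4=18, EF_Task 6=34) = 34; EF_Task 7 = 34+14 = 48
Expected project duration μ = 48 days. Critical path: Task 1 → Task 5 → Task 6 → Task 7.

48 days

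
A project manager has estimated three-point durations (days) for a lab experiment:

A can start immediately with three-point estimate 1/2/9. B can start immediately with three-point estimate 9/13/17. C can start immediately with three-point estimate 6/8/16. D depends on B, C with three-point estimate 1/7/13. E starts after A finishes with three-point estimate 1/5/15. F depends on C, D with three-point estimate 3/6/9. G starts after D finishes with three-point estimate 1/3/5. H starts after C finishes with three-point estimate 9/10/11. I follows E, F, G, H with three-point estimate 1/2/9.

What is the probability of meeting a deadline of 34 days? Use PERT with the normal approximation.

te_A = (1 + 4·2 + 9)/6 = 18/6 = 3; σ²_A = ((9−1)/6)² = 1.778
te_B = (9 + 4·13 + 17)/6 = 78/6 = 13; σ²_B = ((17−9)/6)² = 1.778
te_C = (6 + 4·8 + 16)/6 = 54/6 = 9; σ²_C = ((16−6)/6)² = 2.778
te_D = (1 + 4·7 + 13)/6 = 42/6 = 7; σ²_D = ((13−1)/6)² = 4.000
te_E = (1 + 4·5 + 15)/6 = 36/6 = 6; σ²_E = ((15−1)/6)² = 5.444
te_F = (3 + 4·6 + 9)/6 = 36/6 = 6; σ²_F = ((9−3)/6)² = 1.000
te_G = (1 + 4·3 + 5)/6 = 18/6 = 3; σ²_G = ((5−1)/6)² = 0.444
te_H = (9 + 4·10 + 11)/6 = 60/6 = 10; σ²_H = ((11−9)/6)² = 0.111
te_I = (1 + 4·2 + 9)/6 = 18/6 = 3; σ²_I = ((9−1)/6)² = 1.778

Forward pass:
ES_A = 0; EF_A = 3
ES_B = 0; EF_B = 13
ES_C = 0; EF_C = 9
ES_D = max(EF_B=13, EF_C=9) = 13; EF_D = 13+7 = 20
ES_E = 3; EF_E = 3+6 = 9
ES_F = max(EF_C=9, EF_D=20) = 20; EF_F = 20+6 = 26
ES_G = 20; EF_G = 20+3 = 23
ES_H = 9; EF_H = 9+10 = 19
ES_I = max(EF_E=9, EF_F=26, EF_G=23, EF_H=19) = 26; EF_I = 26+3 = 29
Expected project duration μ = 29 days. Critical path: B → D → F → I.

Variance along critical path = 1.778 + 4.000 + 1.000 + 1.778 = 8.556; σ = √8.556 = 2.925 days.
Z = (34 − 29) / 2.925 = 1.709
P(T ≤ 34) = Φ(1.709) ≈ 0.956

0.956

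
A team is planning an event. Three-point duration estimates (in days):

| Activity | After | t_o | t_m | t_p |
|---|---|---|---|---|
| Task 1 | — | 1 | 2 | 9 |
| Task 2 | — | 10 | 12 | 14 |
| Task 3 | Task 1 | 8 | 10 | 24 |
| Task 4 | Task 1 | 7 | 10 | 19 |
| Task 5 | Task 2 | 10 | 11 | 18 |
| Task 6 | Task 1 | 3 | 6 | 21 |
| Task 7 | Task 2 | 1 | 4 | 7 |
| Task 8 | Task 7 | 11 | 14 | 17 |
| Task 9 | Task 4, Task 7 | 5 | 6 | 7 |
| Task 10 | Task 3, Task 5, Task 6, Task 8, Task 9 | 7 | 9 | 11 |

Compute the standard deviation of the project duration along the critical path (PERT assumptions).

1.70 days

te_Task 1 = (1 + 4·2 + 9)/6 = 18/6 = 3; σ²_Task 1 = ((9−1)/6)² = 1.778
te_Task 2 = (10 + 4·12 + 14)/6 = 72/6 = 12; σ²_Task 2 = ((14−10)/6)² = 0.444
te_Task 3 = (8 + 4·10 + 24)/6 = 72/6 = 12; σ²_Task 3 = ((24−8)/6)² = 7.111
te_Task 4 = (7 + 4·10 + 19)/6 = 66/6 = 11; σ²_Task 4 = ((19−7)/6)² = 4.000
te_Task 5 = (10 + 4·11 + 18)/6 = 72/6 = 12; σ²_Task 5 = ((18−10)/6)² = 1.778
te_Task 6 = (3 + 4·6 + 21)/6 = 48/6 = 8; σ²_Task 6 = ((21−3)/6)² = 9.000
te_Task 7 = (1 + 4·4 + 7)/6 = 24/6 = 4; σ²_Task 7 = ((7−1)/6)² = 1.000
te_Task 8 = (11 + 4·14 + 17)/6 = 84/6 = 14; σ²_Task 8 = ((17−11)/6)² = 1.000
te_Task 9 = (5 + 4·6 + 7)/6 = 36/6 = 6; σ²_Task 9 = ((7−5)/6)² = 0.111
te_Task 10 = (7 + 4·9 + 11)/6 = 54/6 = 9; σ²_Task 10 = ((11−7)/6)² = 0.444

Forward pass:
ES_Task 1 = 0; EF_Task 1 = 3
ES_Task 2 = 0; EF_Task 2 = 12
ES_Task 3 = 3; EF_Task 3 = 3+12 = 15
ES_Task 4 = 3; EF_Task 4 = 3+11 = 14
ES_Task 5 = 12; EF_Task 5 = 12+12 = 24
ES_Task 6 = 3; EF_Task 6 = 3+8 = 11
ES_Task 7 = 12; EF_Task 7 = 12+4 = 16
ES_Task 8 = 16; EF_Task 8 = 16+14 = 30
ES_Task 9 = max(EF_Task 4=14, EF_Task 7=16) = 16; EF_Task 9 = 16+6 = 22
ES_Task 10 = max(EF_Task 3=15, EF_Task 5=24, EF_Task 6=11, EF_Task 8=30, EF_Task 9=22) = 30; EF_Task 10 = 30+9 = 39
Expected project duration μ = 39 days. Critical path: Task 2 → Task 7 → Task 8 → Task 10.

Variance along critical path = 0.444 + 1.000 + 1.000 + 0.444 = 2.889
σ = √2.889 = 1.700 days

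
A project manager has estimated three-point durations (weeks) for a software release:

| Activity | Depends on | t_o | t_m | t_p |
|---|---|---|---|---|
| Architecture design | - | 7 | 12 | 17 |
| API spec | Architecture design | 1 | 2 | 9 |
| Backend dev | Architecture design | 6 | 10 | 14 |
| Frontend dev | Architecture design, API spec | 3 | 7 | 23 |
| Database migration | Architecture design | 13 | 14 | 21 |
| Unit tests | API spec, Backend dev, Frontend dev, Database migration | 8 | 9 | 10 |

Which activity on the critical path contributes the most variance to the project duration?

te_Architecture design = (7 + 4·12 + 17)/6 = 72/6 = 12; σ²_Architecture design = ((17−7)/6)² = 2.778
te_API spec = (1 + 4·2 + 9)/6 = 18/6 = 3; σ²_API spec = ((9−1)/6)² = 1.778
te_Backend dev = (6 + 4·10 + 14)/6 = 60/6 = 10; σ²_Backend dev = ((14−6)/6)² = 1.778
te_Frontend dev = (3 + 4·7 + 23)/6 = 54/6 = 9; σ²_Frontend dev = ((23−3)/6)² = 11.111
te_Database migration = (13 + 4·14 + 21)/6 = 90/6 = 15; σ²_Database migration = ((21−13)/6)² = 1.778
te_Unit tests = (8 + 4·9 + 10)/6 = 54/6 = 9; σ²_Unit tests = ((10−8)/6)² = 0.111

Forward pass:
ES_Architecture design = 0; EF_Architecture design = 12
ES_API spec = 12; EF_API spec = 12+3 = 15
ES_Backend dev = 12; EF_Backend dev = 12+10 = 22
ES_Frontend dev = max(EF_Architecture design=12, EF_API spec=15) = 15; EF_Frontend dev = 15+9 = 24
ES_Database migration = 12; EF_Database migration = 12+15 = 27
ES_Unit tests = max(EF_API spec=15, EF_Backend dev=22, EF_Frontend dev=24, EF_Database migration=27) = 27; EF_Unit tests = 27+9 = 36
Expected project duration μ = 36 weeks. Critical path: Architecture design → Database migration → Unit tests.

Variances on critical path: σ²_Architecture design=2.778, σ²_Database migration=1.778, σ²_Unit tests=0.111.
Largest is σ²_Architecture design = 2.778.

Architecture design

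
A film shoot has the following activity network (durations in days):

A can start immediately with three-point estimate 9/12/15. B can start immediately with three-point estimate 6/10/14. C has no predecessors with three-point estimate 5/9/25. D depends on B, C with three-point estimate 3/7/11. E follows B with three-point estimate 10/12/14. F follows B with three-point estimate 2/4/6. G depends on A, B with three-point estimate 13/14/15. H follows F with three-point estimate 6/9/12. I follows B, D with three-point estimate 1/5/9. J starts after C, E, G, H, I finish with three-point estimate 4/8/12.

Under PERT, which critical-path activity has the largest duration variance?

te_A = (9 + 4·12 + 15)/6 = 72/6 = 12; σ²_A = ((15−9)/6)² = 1.000
te_B = (6 + 4·10 + 14)/6 = 60/6 = 10; σ²_B = ((14−6)/6)² = 1.778
te_C = (5 + 4·9 + 25)/6 = 66/6 = 11; σ²_C = ((25−5)/6)² = 11.111
te_D = (3 + 4·7 + 11)/6 = 42/6 = 7; σ²_D = ((11−3)/6)² = 1.778
te_E = (10 + 4·12 + 14)/6 = 72/6 = 12; σ²_E = ((14−10)/6)² = 0.444
te_F = (2 + 4·4 + 6)/6 = 24/6 = 4; σ²_F = ((6−2)/6)² = 0.444
te_G = (13 + 4·14 + 15)/6 = 84/6 = 14; σ²_G = ((15−13)/6)² = 0.111
te_H = (6 + 4·9 + 12)/6 = 54/6 = 9; σ²_H = ((12−6)/6)² = 1.000
te_I = (1 + 4·5 + 9)/6 = 30/6 = 5; σ²_I = ((9−1)/6)² = 1.778
te_J = (4 + 4·8 + 12)/6 = 48/6 = 8; σ²_J = ((12−4)/6)² = 1.778

Forward pass:
ES_A = 0; EF_A = 12
ES_B = 0; EF_B = 10
ES_C = 0; EF_C = 11
ES_D = max(EF_B=10, EF_C=11) = 11; EF_D = 11+7 = 18
ES_E = 10; EF_E = 10+12 = 22
ES_F = 10; EF_F = 10+4 = 14
ES_G = max(EF_A=12, EF_B=10) = 12; EF_G = 12+14 = 26
ES_H = 14; EF_H = 14+9 = 23
ES_I = max(EF_B=10, EF_D=18) = 18; EF_I = 18+5 = 23
ES_J = max(EF_C=11, EF_E=22, EF_G=26, EF_H=23, EF_I=23) = 26; EF_J = 26+8 = 34
Expected project duration μ = 34 days. Critical path: A → G → J.

Variances on critical path: σ²_A=1.000, σ²_G=0.111, σ²_J=1.778.
Largest is σ²_J = 1.778.

J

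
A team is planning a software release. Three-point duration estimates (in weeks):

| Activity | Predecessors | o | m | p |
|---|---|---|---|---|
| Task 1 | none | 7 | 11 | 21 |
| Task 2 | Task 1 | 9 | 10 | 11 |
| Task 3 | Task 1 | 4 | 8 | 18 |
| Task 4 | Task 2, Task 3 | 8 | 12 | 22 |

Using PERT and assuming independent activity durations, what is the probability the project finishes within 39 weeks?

0.886

te_Task 1 = (7 + 4·11 + 21)/6 = 72/6 = 12; σ²_Task 1 = ((21−7)/6)² = 5.444
te_Task 2 = (9 + 4·10 + 11)/6 = 60/6 = 10; σ²_Task 2 = ((11−9)/6)² = 0.111
te_Task 3 = (4 + 4·8 + 18)/6 = 54/6 = 9; σ²_Task 3 = ((18−4)/6)² = 5.444
te_Task 4 = (8 + 4·12 + 22)/6 = 78/6 = 13; σ²_Task 4 = ((22−8)/6)² = 5.444

Forward pass:
ES_Task 1 = 0; EF_Task 1 = 12
ES_Task 2 = 12; EF_Task 2 = 12+10 = 22
ES_Task 3 = 12; EF_Task 3 = 12+9 = 21
ES_Task 4 = max(EF_Task 2=22, EF_Task 3=21) = 22; EF_Task 4 = 22+13 = 35
Expected project duration μ = 35 weeks. Critical path: Task 1 → Task 2 → Task 4.

Variance along critical path = 5.444 + 0.111 + 5.444 = 11.000; σ = √11.000 = 3.317 weeks.
Z = (39 − 35) / 3.317 = 1.206
P(T ≤ 39) = Φ(1.206) ≈ 0.886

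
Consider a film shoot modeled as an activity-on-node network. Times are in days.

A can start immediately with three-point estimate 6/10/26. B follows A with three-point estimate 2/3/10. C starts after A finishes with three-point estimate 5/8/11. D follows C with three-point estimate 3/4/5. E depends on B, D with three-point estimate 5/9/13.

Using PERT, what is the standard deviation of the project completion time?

te_A = (6 + 4·10 + 26)/6 = 72/6 = 12; σ²_A = ((26−6)/6)² = 11.111
te_B = (2 + 4·3 + 10)/6 = 24/6 = 4; σ²_B = ((10−2)/6)² = 1.778
te_C = (5 + 4·8 + 11)/6 = 48/6 = 8; σ²_C = ((11−5)/6)² = 1.000
te_D = (3 + 4·4 + 5)/6 = 24/6 = 4; σ²_D = ((5−3)/6)² = 0.111
te_E = (5 + 4·9 + 13)/6 = 54/6 = 9; σ²_E = ((13−5)/6)² = 1.778

Forward pass:
ES_A = 0; EF_A = 12
ES_B = 12; EF_B = 12+4 = 16
ES_C = 12; EF_C = 12+8 = 20
ES_D = 20; EF_D = 20+4 = 24
ES_E = max(EF_B=16, EF_D=24) = 24; EF_E = 24+9 = 33
Expected project duration μ = 33 days. Critical path: A → C → D → E.

Variance along critical path = 11.111 + 1.000 + 0.111 + 1.778 = 14.000
σ = √14.000 = 3.742 days

3.74 days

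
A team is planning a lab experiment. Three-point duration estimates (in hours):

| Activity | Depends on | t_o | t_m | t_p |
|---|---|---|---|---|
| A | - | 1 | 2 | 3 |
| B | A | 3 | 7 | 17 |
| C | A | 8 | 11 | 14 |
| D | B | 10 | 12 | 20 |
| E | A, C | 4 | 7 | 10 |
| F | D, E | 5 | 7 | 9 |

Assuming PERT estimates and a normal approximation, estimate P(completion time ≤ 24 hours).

te_A = (1 + 4·2 + 3)/6 = 12/6 = 2; σ²_A = ((3−1)/6)² = 0.111
te_B = (3 + 4·7 + 17)/6 = 48/6 = 8; σ²_B = ((17−3)/6)² = 5.444
te_C = (8 + 4·11 + 14)/6 = 66/6 = 11; σ²_C = ((14−8)/6)² = 1.000
te_D = (10 + 4·12 + 20)/6 = 78/6 = 13; σ²_D = ((20−10)/6)² = 2.778
te_E = (4 + 4·7 + 10)/6 = 42/6 = 7; σ²_E = ((10−4)/6)² = 1.000
te_F = (5 + 4·7 + 9)/6 = 42/6 = 7; σ²_F = ((9−5)/6)² = 0.444

Forward pass:
ES_A = 0; EF_A = 2
ES_B = 2; EF_B = 2+8 = 10
ES_C = 2; EF_C = 2+11 = 13
ES_D = 10; EF_D = 10+13 = 23
ES_E = max(EF_A=2, EF_C=13) = 13; EF_E = 13+7 = 20
ES_F = max(EF_D=23, EF_E=20) = 23; EF_F = 23+7 = 30
Expected project duration μ = 30 hours. Critical path: A → B → D → F.

Variance along critical path = 0.111 + 5.444 + 2.778 + 0.444 = 8.778; σ = √8.778 = 2.963 hours.
Z = (24 − 30) / 2.963 = -2.025
P(T ≤ 24) = Φ(-2.025) ≈ 0.021

0.021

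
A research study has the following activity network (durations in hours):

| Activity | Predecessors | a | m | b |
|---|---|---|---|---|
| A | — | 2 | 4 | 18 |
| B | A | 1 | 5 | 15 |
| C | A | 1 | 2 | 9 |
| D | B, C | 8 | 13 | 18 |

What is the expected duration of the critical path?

25 hours

te_A = (2 + 4·4 + 18)/6 = 36/6 = 6
te_B = (1 + 4·5 + 15)/6 = 36/6 = 6
te_C = (1 + 4·2 + 9)/6 = 18/6 = 3
te_D = (8 + 4·13 + 18)/6 = 78/6 = 13

Forward pass:
ES_A = 0; EF_A = 6
ES_B = 6; EF_B = 6+6 = 12
ES_C = 6; EF_C = 6+3 = 9
ES_D = max(EF_B=12, EF_C=9) = 12; EF_D = 12+13 = 25
Expected project duration μ = 25 hours. Critical path: A → B → D.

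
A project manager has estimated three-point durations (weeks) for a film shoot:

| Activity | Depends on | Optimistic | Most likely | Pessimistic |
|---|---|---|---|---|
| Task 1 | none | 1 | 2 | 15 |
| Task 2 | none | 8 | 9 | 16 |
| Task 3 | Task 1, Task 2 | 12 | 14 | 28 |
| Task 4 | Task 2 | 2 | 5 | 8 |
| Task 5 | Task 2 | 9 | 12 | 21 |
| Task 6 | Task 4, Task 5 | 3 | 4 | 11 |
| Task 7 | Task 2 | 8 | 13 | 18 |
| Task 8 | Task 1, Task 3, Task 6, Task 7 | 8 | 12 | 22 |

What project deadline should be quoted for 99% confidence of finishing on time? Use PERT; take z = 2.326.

te_Task 1 = (1 + 4·2 + 15)/6 = 24/6 = 4; σ²_Task 1 = ((15−1)/6)² = 5.444
te_Task 2 = (8 + 4·9 + 16)/6 = 60/6 = 10; σ²_Task 2 = ((16−8)/6)² = 1.778
te_Task 3 = (12 + 4·14 + 28)/6 = 96/6 = 16; σ²_Task 3 = ((28−12)/6)² = 7.111
te_Task 4 = (2 + 4·5 + 8)/6 = 30/6 = 5; σ²_Task 4 = ((8−2)/6)² = 1.000
te_Task 5 = (9 + 4·12 + 21)/6 = 78/6 = 13; σ²_Task 5 = ((21−9)/6)² = 4.000
te_Task 6 = (3 + 4·4 + 11)/6 = 30/6 = 5; σ²_Task 6 = ((11−3)/6)² = 1.778
te_Task 7 = (8 + 4·13 + 18)/6 = 78/6 = 13; σ²_Task 7 = ((18−8)/6)² = 2.778
te_Task 8 = (8 + 4·12 + 22)/6 = 78/6 = 13; σ²_Task 8 = ((22−8)/6)² = 5.444

Forward pass:
ES_Task 1 = 0; EF_Task 1 = 4
ES_Task 2 = 0; EF_Task 2 = 10
ES_Task 3 = max(EF_Task 1=4, EF_Task 2=10) = 10; EF_Task 3 = 10+16 = 26
ES_Task 4 = 10; EF_Task 4 = 10+5 = 15
ES_Task 5 = 10; EF_Task 5 = 10+13 = 23
ES_Task 6 = max(EF_Task 4=15, EF_Task 5=23) = 23; EF_Task 6 = 23+5 = 28
ES_Task 7 = 10; EF_Task 7 = 10+13 = 23
ES_Task 8 = max(EF_Task 1=4, EF_Task 3=26, EF_Task 6=28, EF_Task 7=23) = 28; EF_Task 8 = 28+13 = 41
Expected project duration μ = 41 weeks. Critical path: Task 2 → Task 5 → Task 6 → Task 8.

Variance along critical path = 1.778 + 4.000 + 1.778 + 5.444 = 13.000; σ = 3.606 weeks.
D = μ + z·σ = 41 + 2.326·3.606 = 49.4 weeks

49.4 weeks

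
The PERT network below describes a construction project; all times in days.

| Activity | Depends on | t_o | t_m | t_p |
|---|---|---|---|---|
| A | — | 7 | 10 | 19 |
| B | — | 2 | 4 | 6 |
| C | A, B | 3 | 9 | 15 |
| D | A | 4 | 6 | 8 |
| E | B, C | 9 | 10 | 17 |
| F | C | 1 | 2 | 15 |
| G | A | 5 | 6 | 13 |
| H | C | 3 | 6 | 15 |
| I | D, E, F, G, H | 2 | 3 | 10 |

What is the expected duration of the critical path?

te_A = (7 + 4·10 + 19)/6 = 66/6 = 11
te_B = (2 + 4·4 + 6)/6 = 24/6 = 4
te_C = (3 + 4·9 + 15)/6 = 54/6 = 9
te_D = (4 + 4·6 + 8)/6 = 36/6 = 6
te_E = (9 + 4·10 + 17)/6 = 66/6 = 11
te_F = (1 + 4·2 + 15)/6 = 24/6 = 4
te_G = (5 + 4·6 + 13)/6 = 42/6 = 7
te_H = (3 + 4·6 + 15)/6 = 42/6 = 7
te_I = (2 + 4·3 + 10)/6 = 24/6 = 4

Forward pass:
ES_A = 0; EF_A = 11
ES_B = 0; EF_B = 4
ES_C = max(EF_A=11, EF_B=4) = 11; EF_C = 11+9 = 20
ES_D = 11; EF_D = 11+6 = 17
ES_E = max(EF_B=4, EF_C=20) = 20; EF_E = 20+11 = 31
ES_F = 20; EF_F = 20+4 = 24
ES_G = 11; EF_G = 11+7 = 18
ES_H = 20; EF_H = 20+7 = 27
ES_I = max(EF_D=17, EF_E=31, EF_F=24, EF_G=18, EF_H=27) = 31; EF_I = 31+4 = 35
Expected project duration μ = 35 days. Critical path: A → C → E → I.

35 days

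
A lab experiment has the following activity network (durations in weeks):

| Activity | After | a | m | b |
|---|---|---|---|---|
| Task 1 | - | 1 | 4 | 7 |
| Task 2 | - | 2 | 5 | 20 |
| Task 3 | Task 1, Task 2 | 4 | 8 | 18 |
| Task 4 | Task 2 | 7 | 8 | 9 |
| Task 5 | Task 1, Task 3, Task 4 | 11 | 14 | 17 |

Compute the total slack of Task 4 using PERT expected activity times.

te_Task 1 = (1 + 4·4 + 7)/6 = 24/6 = 4
te_Task 2 = (2 + 4·5 + 20)/6 = 42/6 = 7
te_Task 3 = (4 + 4·8 + 18)/6 = 54/6 = 9
te_Task 4 = (7 + 4·8 + 9)/6 = 48/6 = 8
te_Task 5 = (11 + 4·14 + 17)/6 = 84/6 = 14

Forward pass:
ES_Task 1 = 0; EF_Task 1 = 4
ES_Task 2 = 0; EF_Task 2 = 7
ES_Task 3 = max(EF_Task 1=4, EF_Task 2=7) = 7; EF_Task 3 = 7+9 = 16
ES_Task 4 = 7; EF_Task 4 = 7+8 = 15
ES_Task 5 = max(EF_Task 1=4, EF_Task 3=16, EF_Task 4=15) = 16; EF_Task 5 = 16+14 = 30
Expected project duration μ = 30 weeks. Critical path: Task 2 → Task 3 → Task 5.

Backward pass:
LF_Task 5 = 30; LS_Task 5 = 30−14 = 16
LF_Task 4 = LS_Task 5 = 16; LS_Task 4 = 16−8 = 8
LF_Task 3 = LS_Task 5 = 16; LS_Task 3 = 16−9 = 7
LF_Task 2 = min(LS_Task 3=7, LS_Task 4=8) = 7; LS_Task 2 = 7−7 = 0
LF_Task 1 = min(LS_Task 3=7, LS_Task 5=16) = 7; LS_Task 1 = 7−4 = 3
Slack_Task 4 = LS_Task 4 − ES_Task 4 = 8 − 7 = 1

1 weeks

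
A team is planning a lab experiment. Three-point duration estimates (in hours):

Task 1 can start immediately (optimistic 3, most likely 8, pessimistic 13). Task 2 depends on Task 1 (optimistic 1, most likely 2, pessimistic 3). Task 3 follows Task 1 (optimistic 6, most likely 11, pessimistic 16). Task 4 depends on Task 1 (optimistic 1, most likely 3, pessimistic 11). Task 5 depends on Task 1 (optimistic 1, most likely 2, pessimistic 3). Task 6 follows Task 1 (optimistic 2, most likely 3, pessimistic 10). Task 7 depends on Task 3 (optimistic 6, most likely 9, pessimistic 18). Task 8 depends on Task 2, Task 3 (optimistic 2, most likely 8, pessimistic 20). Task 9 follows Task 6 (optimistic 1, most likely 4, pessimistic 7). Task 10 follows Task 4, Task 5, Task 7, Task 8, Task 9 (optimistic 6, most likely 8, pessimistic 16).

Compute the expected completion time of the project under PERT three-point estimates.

38 hours

te_Task 1 = (3 + 4·8 + 13)/6 = 48/6 = 8
te_Task 2 = (1 + 4·2 + 3)/6 = 12/6 = 2
te_Task 3 = (6 + 4·11 + 16)/6 = 66/6 = 11
te_Task 4 = (1 + 4·3 + 11)/6 = 24/6 = 4
te_Task 5 = (1 + 4·2 + 3)/6 = 12/6 = 2
te_Task 6 = (2 + 4·3 + 10)/6 = 24/6 = 4
te_Task 7 = (6 + 4·9 + 18)/6 = 60/6 = 10
te_Task 8 = (2 + 4·8 + 20)/6 = 54/6 = 9
te_Task 9 = (1 + 4·4 + 7)/6 = 24/6 = 4
te_Task 10 = (6 + 4·8 + 16)/6 = 54/6 = 9

Forward pass:
ES_Task 1 = 0; EF_Task 1 = 8
ES_Task 2 = 8; EF_Task 2 = 8+2 = 10
ES_Task 3 = 8; EF_Task 3 = 8+11 = 19
ES_Task 4 = 8; EF_Task 4 = 8+4 = 12
ES_Task 5 = 8; EF_Task 5 = 8+2 = 10
ES_Task 6 = 8; EF_Task 6 = 8+4 = 12
ES_Task 7 = 19; EF_Task 7 = 19+10 = 29
ES_Task 8 = max(EF_Task 2=10, EF_Task 3=19) = 19; EF_Task 8 = 19+9 = 28
ES_Task 9 = 12; EF_Task 9 = 12+4 = 16
ES_Task 10 = max(EF_Task 4=12, EF_Task 5=10, EF_Task 7=29, EF_Task 8=28, EF_Task 9=16) = 29; EF_Task 10 = 29+9 = 38
Expected project duration μ = 38 hours. Critical path: Task 1 → Task 3 → Task 7 → Task 10.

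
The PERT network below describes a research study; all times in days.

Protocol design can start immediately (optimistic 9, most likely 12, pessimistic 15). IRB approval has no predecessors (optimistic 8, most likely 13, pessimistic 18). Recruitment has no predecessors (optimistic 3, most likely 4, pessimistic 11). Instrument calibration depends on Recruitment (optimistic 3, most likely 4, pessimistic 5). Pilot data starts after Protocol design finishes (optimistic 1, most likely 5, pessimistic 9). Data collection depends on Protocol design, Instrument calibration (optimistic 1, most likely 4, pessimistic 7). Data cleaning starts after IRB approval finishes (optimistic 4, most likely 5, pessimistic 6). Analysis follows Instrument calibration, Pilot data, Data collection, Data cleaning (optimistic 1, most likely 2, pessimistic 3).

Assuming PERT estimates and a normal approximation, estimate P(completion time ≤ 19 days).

0.282

te_Protocol design = (9 + 4·12 + 15)/6 = 72/6 = 12; σ²_Protocol design = ((15−9)/6)² = 1.000
te_IRB approval = (8 + 4·13 + 18)/6 = 78/6 = 13; σ²_IRB approval = ((18−8)/6)² = 2.778
te_Recruitment = (3 + 4·4 + 11)/6 = 30/6 = 5; σ²_Recruitment = ((11−3)/6)² = 1.778
te_Instrument calibration = (3 + 4·4 + 5)/6 = 24/6 = 4; σ²_Instrument calibration = ((5−3)/6)² = 0.111
te_Pilot data = (1 + 4·5 + 9)/6 = 30/6 = 5; σ²_Pilot data = ((9−1)/6)² = 1.778
te_Data collection = (1 + 4·4 + 7)/6 = 24/6 = 4; σ²_Data collection = ((7−1)/6)² = 1.000
te_Data cleaning = (4 + 4·5 + 6)/6 = 30/6 = 5; σ²_Data cleaning = ((6−4)/6)² = 0.111
te_Analysis = (1 + 4·2 + 3)/6 = 12/6 = 2; σ²_Analysis = ((3−1)/6)² = 0.111

Forward pass:
ES_Protocol design = 0; EF_Protocol design = 12
ES_IRB approval = 0; EF_IRB approval = 13
ES_Recruitment = 0; EF_Recruitment = 5
ES_Instrument calibration = 5; EF_Instrument calibration = 5+4 = 9
ES_Pilot data = 12; EF_Pilot data = 12+5 = 17
ES_Data collection = max(EF_Protocol design=12, EF_Instrument calibration=9) = 12; EF_Data collection = 12+4 = 16
ES_Data cleaning = 13; EF_Data cleaning = 13+5 = 18
ES_Analysis = max(EF_Instrument calibration=9, EF_Pilot data=17, EF_Data collection=16, EF_Data cleaning=18) = 18; EF_Analysis = 18+2 = 20
Expected project duration μ = 20 days. Critical path: IRB approval → Data cleaning → Analysis.

Variance along critical path = 2.778 + 0.111 + 0.111 = 3.000; σ = √3.000 = 1.732 days.
Z = (19 − 20) / 1.732 = -0.577
P(T ≤ 19) = Φ(-0.577) ≈ 0.282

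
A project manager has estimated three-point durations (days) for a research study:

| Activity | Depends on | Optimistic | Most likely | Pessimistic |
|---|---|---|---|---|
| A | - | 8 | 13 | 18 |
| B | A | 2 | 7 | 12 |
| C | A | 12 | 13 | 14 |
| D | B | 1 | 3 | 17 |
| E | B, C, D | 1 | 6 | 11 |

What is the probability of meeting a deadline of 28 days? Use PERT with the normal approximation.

0.046

te_A = (8 + 4·13 + 18)/6 = 78/6 = 13; σ²_A = ((18−8)/6)² = 2.778
te_B = (2 + 4·7 + 12)/6 = 42/6 = 7; σ²_B = ((12−2)/6)² = 2.778
te_C = (12 + 4·13 + 14)/6 = 78/6 = 13; σ²_C = ((14−12)/6)² = 0.111
te_D = (1 + 4·3 + 17)/6 = 30/6 = 5; σ²_D = ((17−1)/6)² = 7.111
te_E = (1 + 4·6 + 11)/6 = 36/6 = 6; σ²_E = ((11−1)/6)² = 2.778

Forward pass:
ES_A = 0; EF_A = 13
ES_B = 13; EF_B = 13+7 = 20
ES_C = 13; EF_C = 13+13 = 26
ES_D = 20; EF_D = 20+5 = 25
ES_E = max(EF_B=20, EF_C=26, EF_D=25) = 26; EF_E = 26+6 = 32
Expected project duration μ = 32 days. Critical path: A → C → E.

Variance along critical path = 2.778 + 0.111 + 2.778 = 5.667; σ = √5.667 = 2.380 days.
Z = (28 − 32) / 2.380 = -1.680
P(T ≤ 28) = Φ(-1.680) ≈ 0.046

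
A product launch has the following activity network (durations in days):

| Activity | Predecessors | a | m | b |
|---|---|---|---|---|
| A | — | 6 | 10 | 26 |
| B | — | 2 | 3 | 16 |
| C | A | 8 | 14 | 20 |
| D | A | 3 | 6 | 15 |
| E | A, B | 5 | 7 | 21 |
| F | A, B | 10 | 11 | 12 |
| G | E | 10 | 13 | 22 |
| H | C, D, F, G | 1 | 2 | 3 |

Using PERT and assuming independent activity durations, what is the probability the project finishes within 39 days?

te_A = (6 + 4·10 + 26)/6 = 72/6 = 12; σ²_A = ((26−6)/6)² = 11.111
te_B = (2 + 4·3 + 16)/6 = 30/6 = 5; σ²_B = ((16−2)/6)² = 5.444
te_C = (8 + 4·14 + 20)/6 = 84/6 = 14; σ²_C = ((20−8)/6)² = 4.000
te_D = (3 + 4·6 + 15)/6 = 42/6 = 7; σ²_D = ((15−3)/6)² = 4.000
te_E = (5 + 4·7 + 21)/6 = 54/6 = 9; σ²_E = ((21−5)/6)² = 7.111
te_F = (10 + 4·11 + 12)/6 = 66/6 = 11; σ²_F = ((12−10)/6)² = 0.111
te_G = (10 + 4·13 + 22)/6 = 84/6 = 14; σ²_G = ((22−10)/6)² = 4.000
te_H = (1 + 4·2 + 3)/6 = 12/6 = 2; σ²_H = ((3−1)/6)² = 0.111

Forward pass:
ES_A = 0; EF_A = 12
ES_B = 0; EF_B = 5
ES_C = 12; EF_C = 12+14 = 26
ES_D = 12; EF_D = 12+7 = 19
ES_E = max(EF_A=12, EF_B=5) = 12; EF_E = 12+9 = 21
ES_F = max(EF_A=12, EF_B=5) = 12; EF_F = 12+11 = 23
ES_G = 21; EF_G = 21+14 = 35
ES_H = max(EF_C=26, EF_D=19, EF_F=23, EF_G=35) = 35; EF_H = 35+2 = 37
Expected project duration μ = 37 days. Critical path: A → E → G → H.

Variance along critical path = 11.111 + 7.111 + 4.000 + 0.111 = 22.333; σ = √22.333 = 4.726 days.
Z = (39 − 37) / 4.726 = 0.423
P(T ≤ 39) = Φ(0.423) ≈ 0.664

0.664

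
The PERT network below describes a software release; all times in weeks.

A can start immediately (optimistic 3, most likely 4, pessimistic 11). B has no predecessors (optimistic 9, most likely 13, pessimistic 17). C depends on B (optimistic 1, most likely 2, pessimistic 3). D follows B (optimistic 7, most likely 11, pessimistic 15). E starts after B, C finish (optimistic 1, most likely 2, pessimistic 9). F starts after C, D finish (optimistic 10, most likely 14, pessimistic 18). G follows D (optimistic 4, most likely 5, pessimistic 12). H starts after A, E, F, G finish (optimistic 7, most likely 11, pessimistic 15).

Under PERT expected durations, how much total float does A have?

33 weeks

te_A = (3 + 4·4 + 11)/6 = 30/6 = 5
te_B = (9 + 4·13 + 17)/6 = 78/6 = 13
te_C = (1 + 4·2 + 3)/6 = 12/6 = 2
te_D = (7 + 4·11 + 15)/6 = 66/6 = 11
te_E = (1 + 4·2 + 9)/6 = 18/6 = 3
te_F = (10 + 4·14 + 18)/6 = 84/6 = 14
te_G = (4 + 4·5 + 12)/6 = 36/6 = 6
te_H = (7 + 4·11 + 15)/6 = 66/6 = 11

Forward pass:
ES_A = 0; EF_A = 5
ES_B = 0; EF_B = 13
ES_C = 13; EF_C = 13+2 = 15
ES_D = 13; EF_D = 13+11 = 24
ES_E = max(EF_B=13, EF_C=15) = 15; EF_E = 15+3 = 18
ES_F = max(EF_C=15, EF_D=24) = 24; EF_F = 24+14 = 38
ES_G = 24; EF_G = 24+6 = 30
ES_H = max(EF_A=5, EF_E=18, EF_F=38, EF_G=30) = 38; EF_H = 38+11 = 49
Expected project duration μ = 49 weeks. Critical path: B → D → F → H.

Backward pass:
LF_H = 49; LS_H = 49−11 = 38
LF_G = LS_H = 38; LS_G = 38−6 = 32
LF_F = LS_H = 38; LS_F = 38−14 = 24
LF_E = LS_H = 38; LS_E = 38−3 = 35
LF_D = min(LS_F=24, LS_G=32) = 24; LS_D = 24−11 = 13
LF_C = min(LS_E=35, LS_F=24) = 24; LS_C = 24−2 = 22
LF_B = min(LS_C=22, LS_D=13, LS_E=35) = 13; LS_B = 13−13 = 0
LF_A = LS_H = 38; LS_A = 38−5 = 33
Slack_A = LS_A − ES_A = 33 − 0 = 33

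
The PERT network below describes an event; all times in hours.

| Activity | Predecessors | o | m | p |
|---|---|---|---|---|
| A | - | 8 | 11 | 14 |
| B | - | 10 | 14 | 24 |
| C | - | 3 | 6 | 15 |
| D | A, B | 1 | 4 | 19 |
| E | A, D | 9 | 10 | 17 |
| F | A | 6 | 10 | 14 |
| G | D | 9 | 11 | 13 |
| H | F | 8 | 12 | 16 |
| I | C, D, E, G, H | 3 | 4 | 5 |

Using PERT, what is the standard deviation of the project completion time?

te_A = (8 + 4·11 + 14)/6 = 66/6 = 11; σ²_A = ((14−8)/6)² = 1.000
te_B = (10 + 4·14 + 24)/6 = 90/6 = 15; σ²_B = ((24−10)/6)² = 5.444
te_C = (3 + 4·6 + 15)/6 = 42/6 = 7; σ²_C = ((15−3)/6)² = 4.000
te_D = (1 + 4·4 + 19)/6 = 36/6 = 6; σ²_D = ((19−1)/6)² = 9.000
te_E = (9 + 4·10 + 17)/6 = 66/6 = 11; σ²_E = ((17−9)/6)² = 1.778
te_F = (6 + 4·10 + 14)/6 = 60/6 = 10; σ²_F = ((14−6)/6)² = 1.778
te_G = (9 + 4·11 + 13)/6 = 66/6 = 11; σ²_G = ((13−9)/6)² = 0.444
te_H = (8 + 4·12 + 16)/6 = 72/6 = 12; σ²_H = ((16−8)/6)² = 1.778
te_I = (3 + 4·4 + 5)/6 = 24/6 = 4; σ²_I = ((5−3)/6)² = 0.111

Forward pass:
ES_A = 0; EF_A = 11
ES_B = 0; EF_B = 15
ES_C = 0; EF_C = 7
ES_D = max(EF_A=11, EF_B=15) = 15; EF_D = 15+6 = 21
ES_E = max(EF_A=11, EF_D=21) = 21; EF_E = 21+11 = 32
ES_F = 11; EF_F = 11+10 = 21
ES_G = 21; EF_G = 21+11 = 32
ES_H = 21; EF_H = 21+12 = 33
ES_I = max(EF_C=7, EF_D=21, EF_E=32, EF_G=32, EF_H=33) = 33; EF_I = 33+4 = 37
Expected project duration μ = 37 hours. Critical path: A → F → H → I.

Variance along critical path = 1.000 + 1.778 + 1.778 + 0.111 = 4.667
σ = √4.667 = 2.160 hours

2.16 hours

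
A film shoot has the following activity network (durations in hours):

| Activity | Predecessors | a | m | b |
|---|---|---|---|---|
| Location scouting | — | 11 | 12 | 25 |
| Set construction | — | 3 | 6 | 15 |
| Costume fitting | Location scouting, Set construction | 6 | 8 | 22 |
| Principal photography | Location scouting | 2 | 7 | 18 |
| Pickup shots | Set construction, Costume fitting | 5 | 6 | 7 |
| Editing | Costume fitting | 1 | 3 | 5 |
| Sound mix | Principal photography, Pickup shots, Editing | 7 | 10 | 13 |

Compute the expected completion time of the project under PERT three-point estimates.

40 hours

te_Location scouting = (11 + 4·12 + 25)/6 = 84/6 = 14
te_Set construction = (3 + 4·6 + 15)/6 = 42/6 = 7
te_Costume fitting = (6 + 4·8 + 22)/6 = 60/6 = 10
te_Principal photography = (2 + 4·7 + 18)/6 = 48/6 = 8
te_Pickup shots = (5 + 4·6 + 7)/6 = 36/6 = 6
te_Editing = (1 + 4·3 + 5)/6 = 18/6 = 3
te_Sound mix = (7 + 4·10 + 13)/6 = 60/6 = 10

Forward pass:
ES_Location scouting = 0; EF_Location scouting = 14
ES_Set construction = 0; EF_Set construction = 7
ES_Costume fitting = max(EF_Location scouting=14, EF_Set construction=7) = 14; EF_Costume fitting = 14+10 = 24
ES_Principal photography = 14; EF_Principal photography = 14+8 = 22
ES_Pickup shots = max(EF_Set construction=7, EF_Costume fitting=24) = 24; EF_Pickup shots = 24+6 = 30
ES_Editing = 24; EF_Editing = 24+3 = 27
ES_Sound mix = max(EF_Principal photography=22, EF_Pickup shots=30, EF_Editing=27) = 30; EF_Sound mix = 30+10 = 40
Expected project duration μ = 40 hours. Critical path: Location scouting → Costume fitting → Pickup shots → Sound mix.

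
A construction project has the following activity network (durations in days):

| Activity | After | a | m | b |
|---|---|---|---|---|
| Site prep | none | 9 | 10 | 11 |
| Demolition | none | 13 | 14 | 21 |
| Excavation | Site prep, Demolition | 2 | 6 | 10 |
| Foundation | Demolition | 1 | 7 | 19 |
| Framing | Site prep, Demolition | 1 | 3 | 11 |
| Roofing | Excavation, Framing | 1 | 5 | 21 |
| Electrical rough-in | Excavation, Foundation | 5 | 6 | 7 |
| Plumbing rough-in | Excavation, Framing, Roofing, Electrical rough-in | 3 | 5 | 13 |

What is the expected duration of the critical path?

te_Site prep = (9 + 4·10 + 11)/6 = 60/6 = 10
te_Demolition = (13 + 4·14 + 21)/6 = 90/6 = 15
te_Excavation = (2 + 4·6 + 10)/6 = 36/6 = 6
te_Foundation = (1 + 4·7 + 19)/6 = 48/6 = 8
te_Framing = (1 + 4·3 + 11)/6 = 24/6 = 4
te_Roofing = (1 + 4·5 + 21)/6 = 42/6 = 7
te_Electrical rough-in = (5 + 4·6 + 7)/6 = 36/6 = 6
te_Plumbing rough-in = (3 + 4·5 + 13)/6 = 36/6 = 6

Forward pass:
ES_Site prep = 0; EF_Site prep = 10
ES_Demolition = 0; EF_Demolition = 15
ES_Excavation = max(EF_Site prep=10, EF_Demolition=15) = 15; EF_Excavation = 15+6 = 21
ES_Foundation = 15; EF_Foundation = 15+8 = 23
ES_Framing = max(EF_Site prep=10, EF_Demolition=15) = 15; EF_Framing = 15+4 = 19
ES_Roofing = max(EF_Excavation=21, EF_Framing=19) = 21; EF_Roofing = 21+7 = 28
ES_Electrical rough-in = max(EF_Excavation=21, EF_Foundation=23) = 23; EF_Electrical rough-in = 23+6 = 29
ES_Plumbing rough-in = max(EF_Excavation=21, EF_Framing=19, EF_Roofing=28, EF_Electrical rough-in=29) = 29; EF_Plumbing rough-in = 29+6 = 35
Expected project duration μ = 35 days. Critical path: Demolition → Foundation → Electrical rough-in → Plumbing rough-in.

35 days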